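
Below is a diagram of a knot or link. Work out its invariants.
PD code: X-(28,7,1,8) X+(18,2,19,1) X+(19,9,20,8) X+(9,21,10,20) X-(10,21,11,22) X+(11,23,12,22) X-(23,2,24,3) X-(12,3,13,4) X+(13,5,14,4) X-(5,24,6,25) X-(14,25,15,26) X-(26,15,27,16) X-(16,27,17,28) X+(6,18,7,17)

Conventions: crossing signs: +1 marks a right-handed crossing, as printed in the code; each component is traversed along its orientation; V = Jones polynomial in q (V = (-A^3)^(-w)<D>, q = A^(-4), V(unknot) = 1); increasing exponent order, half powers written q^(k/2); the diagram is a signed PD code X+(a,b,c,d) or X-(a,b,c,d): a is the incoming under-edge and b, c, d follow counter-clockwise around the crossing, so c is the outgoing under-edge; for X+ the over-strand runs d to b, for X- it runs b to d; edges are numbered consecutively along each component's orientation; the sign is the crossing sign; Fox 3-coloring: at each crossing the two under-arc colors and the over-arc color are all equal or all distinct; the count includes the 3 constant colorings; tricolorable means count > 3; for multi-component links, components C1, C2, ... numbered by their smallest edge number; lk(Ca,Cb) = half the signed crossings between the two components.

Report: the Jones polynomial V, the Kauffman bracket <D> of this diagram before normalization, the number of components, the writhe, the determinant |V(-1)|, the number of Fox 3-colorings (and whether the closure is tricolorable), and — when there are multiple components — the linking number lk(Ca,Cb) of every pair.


V(q) = -q^-6 + 3q^-5 - 5q^-4 + 6q^-3 - 6q^-2 + 6q^-1 - 4 + 3q - q^2
bracket: -A^-14 + 3A^-10 - 4A^-6 + 6A^-2 - 6A^2 + 6A^6 - 5A^10 + 3A^14 - A^18, w = -2
1 component, writhe -2, over 14 crossings
det 35, colorings 3 of 3^14 — not tricolorable
observation: V spans 8 powers of q: at least 8 crossings in any diagram


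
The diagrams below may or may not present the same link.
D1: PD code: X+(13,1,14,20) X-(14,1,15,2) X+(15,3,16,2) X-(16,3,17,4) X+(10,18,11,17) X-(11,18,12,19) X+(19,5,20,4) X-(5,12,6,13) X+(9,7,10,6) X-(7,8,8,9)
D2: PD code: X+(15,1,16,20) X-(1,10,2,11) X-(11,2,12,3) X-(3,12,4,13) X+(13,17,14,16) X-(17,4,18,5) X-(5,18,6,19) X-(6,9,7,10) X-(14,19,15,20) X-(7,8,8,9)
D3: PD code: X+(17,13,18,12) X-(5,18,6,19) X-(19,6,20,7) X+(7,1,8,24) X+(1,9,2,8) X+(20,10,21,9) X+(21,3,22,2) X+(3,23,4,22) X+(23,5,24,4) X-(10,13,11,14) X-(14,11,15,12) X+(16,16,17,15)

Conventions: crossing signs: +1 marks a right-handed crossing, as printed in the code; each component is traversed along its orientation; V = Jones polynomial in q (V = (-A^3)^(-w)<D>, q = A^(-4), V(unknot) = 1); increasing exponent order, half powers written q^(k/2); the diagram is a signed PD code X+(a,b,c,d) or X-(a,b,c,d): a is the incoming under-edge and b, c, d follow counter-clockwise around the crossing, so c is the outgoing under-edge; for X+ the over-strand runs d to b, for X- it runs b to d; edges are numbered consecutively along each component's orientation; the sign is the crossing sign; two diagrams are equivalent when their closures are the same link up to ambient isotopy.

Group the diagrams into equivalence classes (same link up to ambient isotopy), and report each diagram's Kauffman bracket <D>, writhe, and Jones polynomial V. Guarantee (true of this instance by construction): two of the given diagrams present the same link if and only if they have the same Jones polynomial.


grouping into links: {D1} | {D2} | {D3}
V(D1) = 1  (w 0, c 10, <D> = 1)
V(D2) = -q^-7 + q^-6 - q^-5 + q^-4 + q^-2  [10 crossings, <D> = A^-10 + A^-2 - A^2 + A^6 - A^10, w = -6]
V(D3) = q - q^2 + 2q^3 - q^4 + q^5 - q^6  (w +4, c 12, <D> = -A^-12 + A^-8 - A^-4 + 2 - A^4 + A^8)
key observation: 3 classes among 3 diagrams; unequal V(q) rules out equality


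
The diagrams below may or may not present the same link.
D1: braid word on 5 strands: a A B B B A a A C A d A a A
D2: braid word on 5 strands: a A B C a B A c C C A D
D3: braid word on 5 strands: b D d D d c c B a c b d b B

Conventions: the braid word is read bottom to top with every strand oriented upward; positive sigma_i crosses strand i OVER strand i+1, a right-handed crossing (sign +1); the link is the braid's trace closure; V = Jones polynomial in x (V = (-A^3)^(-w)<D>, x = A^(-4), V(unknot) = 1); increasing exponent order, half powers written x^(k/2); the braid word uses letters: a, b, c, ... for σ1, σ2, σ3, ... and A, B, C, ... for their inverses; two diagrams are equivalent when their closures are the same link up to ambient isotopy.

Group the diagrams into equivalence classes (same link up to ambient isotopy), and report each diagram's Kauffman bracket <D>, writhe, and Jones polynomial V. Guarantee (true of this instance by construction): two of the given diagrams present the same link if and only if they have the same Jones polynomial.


equivalence classes: {D1} | {D2} | {D3}
D1 (bracket A^-10 + 2A^-2 - 2A^2 + A^6 - 2A^10 + A^14; 14 crossings at w = -6): V = x^-8 - 2x^-7 + x^-6 - 2x^-5 + 2x^-4 + x^-2
V(D2) = -x^-6 + x^-5 - x^-4 + 2x^-3 - x^-2 + x^-1  (w -6, c 12, <D> = A^-14 - A^-10 + 2A^-6 - A^-2 + A^2 - A^6)
V(D3) = x - x^2 + 2x^3 - x^4 + x^5 - x^6  [14 crossings, <D> = -A^-6 + A^-2 - A^2 + 2A^6 - A^10 + A^14, w = +6]
key observation: V(x) takes 3 values over 3 diagrams, fixing the grouping


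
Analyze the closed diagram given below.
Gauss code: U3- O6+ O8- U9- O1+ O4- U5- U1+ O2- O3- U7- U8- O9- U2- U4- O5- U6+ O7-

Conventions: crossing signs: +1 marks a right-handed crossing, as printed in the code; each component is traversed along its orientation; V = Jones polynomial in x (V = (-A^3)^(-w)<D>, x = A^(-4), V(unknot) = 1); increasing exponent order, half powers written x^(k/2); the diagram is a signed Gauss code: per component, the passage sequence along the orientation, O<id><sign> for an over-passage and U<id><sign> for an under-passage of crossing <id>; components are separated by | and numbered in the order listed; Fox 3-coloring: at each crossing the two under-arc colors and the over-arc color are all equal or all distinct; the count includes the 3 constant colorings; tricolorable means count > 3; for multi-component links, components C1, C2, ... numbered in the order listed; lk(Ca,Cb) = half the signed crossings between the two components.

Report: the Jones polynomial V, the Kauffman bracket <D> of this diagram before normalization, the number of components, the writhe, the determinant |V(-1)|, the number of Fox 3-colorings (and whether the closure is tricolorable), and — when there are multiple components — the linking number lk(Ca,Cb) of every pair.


V = -x^-8 + x^-7 - 2x^-6 + 3x^-5 - 2x^-4 + 3x^-3 - 2x^-2 + x^-1
<D> = -A^-11 + 2A^-7 - 3A^-3 + 2A - 3A^5 + 2A^9 - A^13 + A^17 (w = -5)
1 component over 9 crossings, w = -5
9 Fox colorings among 3^9, |V(-1)| = 15: tricolorable
why: the span of V is 7, forcing >= 7 crossings in any diagram


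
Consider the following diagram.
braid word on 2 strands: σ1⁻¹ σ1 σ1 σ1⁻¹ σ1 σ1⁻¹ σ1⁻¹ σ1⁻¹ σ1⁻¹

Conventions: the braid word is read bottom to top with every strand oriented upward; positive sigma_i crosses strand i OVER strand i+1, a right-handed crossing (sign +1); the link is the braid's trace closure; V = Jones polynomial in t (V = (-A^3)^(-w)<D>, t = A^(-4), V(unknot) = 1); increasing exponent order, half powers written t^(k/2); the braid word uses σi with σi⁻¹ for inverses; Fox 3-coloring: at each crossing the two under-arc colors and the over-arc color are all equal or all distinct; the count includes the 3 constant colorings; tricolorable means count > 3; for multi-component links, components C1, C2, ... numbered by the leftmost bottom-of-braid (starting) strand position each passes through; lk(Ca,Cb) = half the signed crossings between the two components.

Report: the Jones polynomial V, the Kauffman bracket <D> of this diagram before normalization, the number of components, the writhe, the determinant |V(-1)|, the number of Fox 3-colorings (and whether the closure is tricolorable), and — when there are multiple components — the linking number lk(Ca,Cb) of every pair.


Jones polynomial: V(t) = -t^-4 + t^-3 + t^-1
<D> = -A^-5 - A^3 + A^7; writhe -3
components 1, writhe -3 (9 crossings)
3-colorings: 9 of 3^9, det 3 — tricolorable
note: |V(-1)| = 3: so tricolorable, since 3 divides 3


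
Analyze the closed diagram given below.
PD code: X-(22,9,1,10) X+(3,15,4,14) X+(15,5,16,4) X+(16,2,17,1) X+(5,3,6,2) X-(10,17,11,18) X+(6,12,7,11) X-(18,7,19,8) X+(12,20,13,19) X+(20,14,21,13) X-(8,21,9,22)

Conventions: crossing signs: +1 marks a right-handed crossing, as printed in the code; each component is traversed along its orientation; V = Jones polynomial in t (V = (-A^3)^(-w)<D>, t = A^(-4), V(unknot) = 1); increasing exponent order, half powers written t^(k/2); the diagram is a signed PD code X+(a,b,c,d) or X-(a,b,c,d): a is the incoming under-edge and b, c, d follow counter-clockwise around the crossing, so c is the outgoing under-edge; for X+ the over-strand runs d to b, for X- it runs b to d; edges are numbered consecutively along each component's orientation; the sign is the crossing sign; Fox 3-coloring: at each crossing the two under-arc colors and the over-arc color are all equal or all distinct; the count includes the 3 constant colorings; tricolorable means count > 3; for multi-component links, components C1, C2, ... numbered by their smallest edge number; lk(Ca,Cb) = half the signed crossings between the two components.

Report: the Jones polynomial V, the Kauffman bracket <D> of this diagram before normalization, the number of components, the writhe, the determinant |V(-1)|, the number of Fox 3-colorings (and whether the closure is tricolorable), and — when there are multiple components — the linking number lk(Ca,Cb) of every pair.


V = t^-3 - 3t^-2 + 6t^-1 - 9 + 12t - 12t^2 + 12t^3 - 10t^4 + 6t^5 - 3t^6 + t^7
<D> = -A^-19 + 3A^-15 - 6A^-11 + 10A^-7 - 12A^-3 + 12A - 12A^5 + 9A^9 - 6A^13 + 3A^17 - A^21 (w = +3)
1 component over 11 crossings, w = +3
9 Fox colorings among 3^11, |V(-1)| = 75: tricolorable
why: the span of V is 10, forcing >= 10 crossings in any diagram


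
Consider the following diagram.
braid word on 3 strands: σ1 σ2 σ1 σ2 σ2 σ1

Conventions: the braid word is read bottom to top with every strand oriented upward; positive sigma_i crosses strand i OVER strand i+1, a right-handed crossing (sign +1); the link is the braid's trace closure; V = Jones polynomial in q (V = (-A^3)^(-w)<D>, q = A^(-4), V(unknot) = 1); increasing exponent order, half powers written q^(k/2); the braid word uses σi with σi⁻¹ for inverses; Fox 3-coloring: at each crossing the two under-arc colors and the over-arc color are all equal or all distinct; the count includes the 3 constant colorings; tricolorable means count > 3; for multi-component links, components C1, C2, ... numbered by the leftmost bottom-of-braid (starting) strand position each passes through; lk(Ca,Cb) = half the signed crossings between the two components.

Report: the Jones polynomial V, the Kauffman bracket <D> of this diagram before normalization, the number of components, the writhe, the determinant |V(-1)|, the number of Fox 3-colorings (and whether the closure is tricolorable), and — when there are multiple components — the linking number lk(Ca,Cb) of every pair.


V = q^2 + q^4 - q^5 + q^6 - q^7
<D> = -A^-10 + A^-6 - A^-2 + A^2 + A^10 (w = +6)
1 component over 6 crossings, w = +6
3 Fox colorings among 3^6, |V(-1)| = 5: not tricolorable
why: the span of V is 5, forcing >= 5 crossings in any diagram


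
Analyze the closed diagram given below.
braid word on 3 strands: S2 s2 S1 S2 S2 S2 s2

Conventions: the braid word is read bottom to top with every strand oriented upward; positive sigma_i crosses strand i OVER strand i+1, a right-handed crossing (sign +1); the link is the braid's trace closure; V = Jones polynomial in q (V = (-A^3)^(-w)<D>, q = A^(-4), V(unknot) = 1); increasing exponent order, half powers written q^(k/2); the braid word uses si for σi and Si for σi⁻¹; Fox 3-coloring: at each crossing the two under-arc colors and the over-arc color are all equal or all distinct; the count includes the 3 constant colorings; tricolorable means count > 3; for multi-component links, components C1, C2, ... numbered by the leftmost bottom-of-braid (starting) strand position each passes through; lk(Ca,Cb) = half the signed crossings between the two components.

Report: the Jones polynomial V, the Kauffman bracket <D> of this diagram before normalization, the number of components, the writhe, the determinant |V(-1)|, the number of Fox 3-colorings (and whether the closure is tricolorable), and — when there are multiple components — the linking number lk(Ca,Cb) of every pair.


Jones polynomial: V(q) = -q^(-5/2) - q^(-1/2)
<D> = A^-7 + A; writhe -3
components 2, writhe -3 (7 crossings)
linking number lk(C1,C2) = -1
3-colorings: 3 of 3^7, det 2 — not tricolorable
note: the span of V is 2, within the link bound 7 + 2 - 1


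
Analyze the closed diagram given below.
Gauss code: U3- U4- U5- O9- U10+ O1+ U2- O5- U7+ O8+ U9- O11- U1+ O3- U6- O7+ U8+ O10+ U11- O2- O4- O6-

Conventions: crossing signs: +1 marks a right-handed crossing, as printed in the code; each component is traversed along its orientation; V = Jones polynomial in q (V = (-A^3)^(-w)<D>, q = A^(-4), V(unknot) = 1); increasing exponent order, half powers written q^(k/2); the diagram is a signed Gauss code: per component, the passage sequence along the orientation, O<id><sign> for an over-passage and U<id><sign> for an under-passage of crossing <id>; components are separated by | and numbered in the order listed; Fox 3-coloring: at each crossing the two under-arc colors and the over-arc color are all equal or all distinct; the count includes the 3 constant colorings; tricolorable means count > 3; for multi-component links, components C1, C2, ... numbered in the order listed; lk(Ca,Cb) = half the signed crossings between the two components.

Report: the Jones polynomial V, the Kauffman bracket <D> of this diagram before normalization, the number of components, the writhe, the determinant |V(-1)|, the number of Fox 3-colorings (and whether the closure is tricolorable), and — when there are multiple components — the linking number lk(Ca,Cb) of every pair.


V(q) = q^-6 - 2q^-5 + 2q^-4 - 3q^-3 + 4q^-2 - 3q^-1 + 3 - 2q + q^2
bracket: -A^-17 + 2A^-13 - 3A^-9 + 3A^-5 - 4A^-1 + 3A^3 - 2A^7 + 2A^11 - A^15, w = -3
1 component, writhe -3, over 11 crossings
det 21, colorings 9 of 3^11 — tricolorable
observation: V spans 8 powers of q: at least 8 crossings in any diagram


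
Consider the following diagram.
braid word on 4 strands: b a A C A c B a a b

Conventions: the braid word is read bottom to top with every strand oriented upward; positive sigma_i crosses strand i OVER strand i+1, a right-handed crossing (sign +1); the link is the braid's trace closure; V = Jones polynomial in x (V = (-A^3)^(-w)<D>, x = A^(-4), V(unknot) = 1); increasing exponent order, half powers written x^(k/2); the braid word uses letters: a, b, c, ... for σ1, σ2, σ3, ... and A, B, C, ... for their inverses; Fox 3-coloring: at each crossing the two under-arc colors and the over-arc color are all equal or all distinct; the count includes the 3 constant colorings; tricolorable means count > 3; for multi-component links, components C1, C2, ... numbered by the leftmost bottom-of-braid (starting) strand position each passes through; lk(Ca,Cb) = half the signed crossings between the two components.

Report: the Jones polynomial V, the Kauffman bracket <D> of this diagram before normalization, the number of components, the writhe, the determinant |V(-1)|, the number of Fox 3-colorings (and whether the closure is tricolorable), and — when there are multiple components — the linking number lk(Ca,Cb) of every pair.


V(x) = -x^(1/2) - x^(3/2) - x^(5/2) + x^(9/2)
bracket: A^-12 - A^-4 - 1 - A^4, w = +2
2 components, writhe +2, over 10 crossings
lk(C1,C2) = 0
det 0, colorings 27 of 3^11 — tricolorable
observation: the 1 component pair carries total linking 0


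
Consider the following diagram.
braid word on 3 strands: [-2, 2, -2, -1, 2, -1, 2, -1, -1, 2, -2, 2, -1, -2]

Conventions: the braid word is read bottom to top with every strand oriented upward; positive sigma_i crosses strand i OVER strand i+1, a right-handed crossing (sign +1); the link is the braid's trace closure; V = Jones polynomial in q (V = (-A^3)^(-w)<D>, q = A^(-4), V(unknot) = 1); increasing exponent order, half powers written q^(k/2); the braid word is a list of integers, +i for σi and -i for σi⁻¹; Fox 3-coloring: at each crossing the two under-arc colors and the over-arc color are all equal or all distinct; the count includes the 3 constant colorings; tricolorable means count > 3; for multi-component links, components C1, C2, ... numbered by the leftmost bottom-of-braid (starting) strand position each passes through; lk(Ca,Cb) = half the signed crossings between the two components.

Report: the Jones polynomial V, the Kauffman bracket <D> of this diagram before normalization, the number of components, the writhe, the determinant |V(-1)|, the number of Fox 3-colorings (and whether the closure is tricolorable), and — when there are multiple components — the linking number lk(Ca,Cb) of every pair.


Jones polynomial: V(q) = -q^-8 + 2q^-7 - 3q^-6 + 4q^-5 - 5q^-4 + 5q^-3 - 3q^-2 + 3q^-1 - 1
<D> = -A^-12 + 3A^-8 - 3A^-4 + 5 - 5A^4 + 4A^8 - 3A^12 + 2A^16 - A^20; writhe -4
components 1, writhe -4 (14 crossings)
3-colorings: 9 of 3^14, det 27 — tricolorable
note: w = -4 (over 14 crossings) is diagram-only; (-A^3)^(4) removes it from V


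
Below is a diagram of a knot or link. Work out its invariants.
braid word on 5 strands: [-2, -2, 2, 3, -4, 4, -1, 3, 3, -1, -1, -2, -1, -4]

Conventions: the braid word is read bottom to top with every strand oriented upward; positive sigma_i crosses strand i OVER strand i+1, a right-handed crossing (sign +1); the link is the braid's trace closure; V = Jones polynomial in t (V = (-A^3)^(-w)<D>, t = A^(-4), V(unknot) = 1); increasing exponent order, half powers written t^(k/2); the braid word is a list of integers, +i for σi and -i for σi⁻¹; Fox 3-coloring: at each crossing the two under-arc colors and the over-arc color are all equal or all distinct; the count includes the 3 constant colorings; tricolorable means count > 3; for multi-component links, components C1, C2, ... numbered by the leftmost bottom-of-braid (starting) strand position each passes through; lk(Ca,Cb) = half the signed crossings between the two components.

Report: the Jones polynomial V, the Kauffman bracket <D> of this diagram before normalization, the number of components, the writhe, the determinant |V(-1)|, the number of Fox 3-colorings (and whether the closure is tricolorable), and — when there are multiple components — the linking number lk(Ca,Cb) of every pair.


Jones polynomial: V(t) = -t^-6 + t^-5 - 2t^-4 + 3t^-3 - 2t^-2 + 3t^-1 - 1 + t - t^2
<D> = -A^-20 + A^-16 - A^-12 + 3A^-8 - 2A^-4 + 3 - 2A^4 + A^8 - A^12; writhe -4
components 1, writhe -4 (14 crossings)
3-colorings: 9 of 3^14, det 15 — tricolorable
note: the word shrinks to σ2⁻¹ σ3 σ1⁻¹ σ3 σ3 σ1⁻¹ σ1⁻¹ σ2⁻¹ σ1⁻¹ σ4⁻¹ after cancelling


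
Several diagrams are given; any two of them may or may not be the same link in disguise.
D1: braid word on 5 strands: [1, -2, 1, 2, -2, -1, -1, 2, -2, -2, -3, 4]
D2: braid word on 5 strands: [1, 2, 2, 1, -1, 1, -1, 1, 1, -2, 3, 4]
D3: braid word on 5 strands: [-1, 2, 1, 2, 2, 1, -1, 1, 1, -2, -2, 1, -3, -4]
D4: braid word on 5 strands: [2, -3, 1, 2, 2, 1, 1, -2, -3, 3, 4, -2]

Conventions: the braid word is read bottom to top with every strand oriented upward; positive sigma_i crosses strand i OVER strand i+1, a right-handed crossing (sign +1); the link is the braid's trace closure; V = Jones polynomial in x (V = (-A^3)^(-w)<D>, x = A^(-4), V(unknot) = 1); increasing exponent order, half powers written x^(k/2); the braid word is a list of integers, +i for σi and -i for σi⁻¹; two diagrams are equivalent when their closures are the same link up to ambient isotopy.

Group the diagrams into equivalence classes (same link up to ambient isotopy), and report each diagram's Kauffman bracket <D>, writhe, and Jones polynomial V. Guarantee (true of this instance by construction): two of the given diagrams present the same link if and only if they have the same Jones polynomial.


equivalence classes: {D1} | {D2, D3, D4}
D1 (bracket A^-6; 12 crossings at w = -2): V = 1
D2 (bracket -A^-6 + A^-2 - A^2 + 2A^6 - A^10 + A^14; 12 crossings at w = +6): V = x - x^2 + 2x^3 - x^4 + x^5 - x^6
V(D3) = x - x^2 + 2x^3 - x^4 + x^5 - x^6  [14 crossings, <D> = -A^-18 + A^-14 - A^-10 + 2A^-6 - A^-2 + A^2, w = +2]
V(D4) = x - x^2 + 2x^3 - x^4 + x^5 - x^6  [12 crossings, <D> = -A^-12 + A^-8 - A^-4 + 2 - A^4 + A^8, w = +4]
key observation: comparing 4 Jones polynomials yields 2 groups


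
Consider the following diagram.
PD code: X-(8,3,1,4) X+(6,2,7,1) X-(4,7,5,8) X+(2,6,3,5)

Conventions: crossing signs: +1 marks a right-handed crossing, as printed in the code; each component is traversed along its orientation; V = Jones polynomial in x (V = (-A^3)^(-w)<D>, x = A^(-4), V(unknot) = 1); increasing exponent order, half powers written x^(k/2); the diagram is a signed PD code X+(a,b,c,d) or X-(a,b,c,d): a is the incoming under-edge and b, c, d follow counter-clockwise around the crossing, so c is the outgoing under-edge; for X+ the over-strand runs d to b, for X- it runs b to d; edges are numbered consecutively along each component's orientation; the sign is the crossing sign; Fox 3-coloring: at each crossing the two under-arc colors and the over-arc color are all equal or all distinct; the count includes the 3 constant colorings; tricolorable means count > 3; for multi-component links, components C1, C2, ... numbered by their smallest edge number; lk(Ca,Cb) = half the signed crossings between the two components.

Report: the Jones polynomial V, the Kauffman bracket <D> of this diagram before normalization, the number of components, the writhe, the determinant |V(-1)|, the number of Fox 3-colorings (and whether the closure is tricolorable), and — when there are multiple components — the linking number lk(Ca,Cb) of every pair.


V = x^-2 - x^-1 + 1 - x + x^2
<D> = A^-8 - A^-4 + 1 - A^4 + A^8 (w = 0)
1 component over 4 crossings, w = 0
3 Fox colorings among 3^4, |V(-1)| = 5: not tricolorable
why: det 5 = |V(-1)|; not divisible by 3, so not tricolorable


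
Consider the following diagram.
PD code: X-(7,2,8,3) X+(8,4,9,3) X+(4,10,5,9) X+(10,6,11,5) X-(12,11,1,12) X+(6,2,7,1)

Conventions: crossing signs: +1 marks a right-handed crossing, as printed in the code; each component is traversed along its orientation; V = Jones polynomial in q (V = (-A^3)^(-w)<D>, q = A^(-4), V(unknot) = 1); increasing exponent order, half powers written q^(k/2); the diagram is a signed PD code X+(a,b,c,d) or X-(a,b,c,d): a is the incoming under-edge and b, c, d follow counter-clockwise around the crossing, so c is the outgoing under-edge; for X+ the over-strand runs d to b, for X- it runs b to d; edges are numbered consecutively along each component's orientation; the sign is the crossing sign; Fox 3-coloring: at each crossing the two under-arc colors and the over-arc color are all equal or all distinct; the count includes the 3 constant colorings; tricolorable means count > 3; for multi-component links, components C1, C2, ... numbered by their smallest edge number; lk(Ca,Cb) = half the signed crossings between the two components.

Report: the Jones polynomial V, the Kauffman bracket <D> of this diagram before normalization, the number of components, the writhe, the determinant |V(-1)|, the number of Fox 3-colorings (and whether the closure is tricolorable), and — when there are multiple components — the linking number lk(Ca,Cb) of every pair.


V(q) = q + q^3 - q^4
bracket: -A^-10 + A^-6 + A^2, w = +2
1 component, writhe +2, over 6 crossings
det 3, colorings 9 of 3^6 — tricolorable
observation: V spans 3 powers of q: at least 3 crossings in any diagram


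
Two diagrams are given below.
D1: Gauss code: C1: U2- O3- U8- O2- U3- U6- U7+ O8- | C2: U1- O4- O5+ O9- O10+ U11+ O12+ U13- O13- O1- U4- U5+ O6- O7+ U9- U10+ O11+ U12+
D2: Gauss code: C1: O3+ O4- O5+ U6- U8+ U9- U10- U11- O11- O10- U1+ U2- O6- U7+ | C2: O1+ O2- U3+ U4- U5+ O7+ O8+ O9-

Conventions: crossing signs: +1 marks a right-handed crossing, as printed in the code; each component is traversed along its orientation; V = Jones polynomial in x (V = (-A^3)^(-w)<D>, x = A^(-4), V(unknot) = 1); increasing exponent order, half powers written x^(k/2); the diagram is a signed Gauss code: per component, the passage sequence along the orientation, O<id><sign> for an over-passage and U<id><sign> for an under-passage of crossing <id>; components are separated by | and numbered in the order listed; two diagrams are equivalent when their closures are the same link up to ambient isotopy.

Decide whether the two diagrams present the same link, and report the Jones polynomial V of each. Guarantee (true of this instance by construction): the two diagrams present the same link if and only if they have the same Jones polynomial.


same link: no
V(D1) = x^(-9/2) - x^(-5/2) - x^(-3/2) - x^(-1/2)  [13 crossings, <D> = A^-7 + A^-3 + A - A^9, w = -3]
V(D2) = -x^(1/2) - x^(5/2)  (w -1, c 11, <D> = A^-13 + A^-5)
note: 2 classes among 2 diagrams; unequal V(x) rules out equality


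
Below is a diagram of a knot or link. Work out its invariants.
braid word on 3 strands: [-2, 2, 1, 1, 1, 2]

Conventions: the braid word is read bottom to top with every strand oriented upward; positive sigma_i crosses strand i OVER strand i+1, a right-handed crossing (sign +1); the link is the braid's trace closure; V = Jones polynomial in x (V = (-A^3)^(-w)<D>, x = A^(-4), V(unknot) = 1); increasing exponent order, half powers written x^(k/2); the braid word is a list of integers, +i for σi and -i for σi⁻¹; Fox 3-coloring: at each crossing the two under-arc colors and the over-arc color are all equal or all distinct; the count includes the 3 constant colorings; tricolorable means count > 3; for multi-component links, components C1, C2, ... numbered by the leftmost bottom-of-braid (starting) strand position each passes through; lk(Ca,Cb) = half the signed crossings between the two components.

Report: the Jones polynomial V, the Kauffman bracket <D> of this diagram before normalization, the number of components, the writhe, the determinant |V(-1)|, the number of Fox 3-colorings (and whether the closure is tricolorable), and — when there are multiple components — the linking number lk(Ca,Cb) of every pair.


V = x + x^3 - x^4
<D> = -A^-4 + 1 + A^8 (w = +4)
1 component over 6 crossings, w = +4
9 Fox colorings among 3^6, |V(-1)| = 3: tricolorable
why: the span of V is 3, forcing >= 3 crossings in any diagram


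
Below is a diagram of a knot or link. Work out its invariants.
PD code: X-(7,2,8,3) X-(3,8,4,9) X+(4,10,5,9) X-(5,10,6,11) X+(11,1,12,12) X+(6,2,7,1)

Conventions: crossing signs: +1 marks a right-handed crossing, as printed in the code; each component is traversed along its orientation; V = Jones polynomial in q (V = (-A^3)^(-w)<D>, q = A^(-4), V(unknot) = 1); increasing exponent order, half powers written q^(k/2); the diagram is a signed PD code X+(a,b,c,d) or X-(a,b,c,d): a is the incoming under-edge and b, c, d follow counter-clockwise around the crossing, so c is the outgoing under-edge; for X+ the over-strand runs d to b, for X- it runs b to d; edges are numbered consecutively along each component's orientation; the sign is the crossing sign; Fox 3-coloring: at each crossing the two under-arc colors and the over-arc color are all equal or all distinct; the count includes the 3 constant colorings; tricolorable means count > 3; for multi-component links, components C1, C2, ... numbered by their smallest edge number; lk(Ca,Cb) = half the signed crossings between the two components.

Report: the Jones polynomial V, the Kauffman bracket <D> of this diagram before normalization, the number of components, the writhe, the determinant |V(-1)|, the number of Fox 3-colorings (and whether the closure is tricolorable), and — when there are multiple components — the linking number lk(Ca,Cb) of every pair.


V = 1
<D> = 1 (w = 0)
1 component over 6 crossings, w = 0
3 Fox colorings among 3^6, |V(-1)| = 1: not tricolorable
why: |V(-1)| = 1: so not tricolorable, since 3 does not divide 1


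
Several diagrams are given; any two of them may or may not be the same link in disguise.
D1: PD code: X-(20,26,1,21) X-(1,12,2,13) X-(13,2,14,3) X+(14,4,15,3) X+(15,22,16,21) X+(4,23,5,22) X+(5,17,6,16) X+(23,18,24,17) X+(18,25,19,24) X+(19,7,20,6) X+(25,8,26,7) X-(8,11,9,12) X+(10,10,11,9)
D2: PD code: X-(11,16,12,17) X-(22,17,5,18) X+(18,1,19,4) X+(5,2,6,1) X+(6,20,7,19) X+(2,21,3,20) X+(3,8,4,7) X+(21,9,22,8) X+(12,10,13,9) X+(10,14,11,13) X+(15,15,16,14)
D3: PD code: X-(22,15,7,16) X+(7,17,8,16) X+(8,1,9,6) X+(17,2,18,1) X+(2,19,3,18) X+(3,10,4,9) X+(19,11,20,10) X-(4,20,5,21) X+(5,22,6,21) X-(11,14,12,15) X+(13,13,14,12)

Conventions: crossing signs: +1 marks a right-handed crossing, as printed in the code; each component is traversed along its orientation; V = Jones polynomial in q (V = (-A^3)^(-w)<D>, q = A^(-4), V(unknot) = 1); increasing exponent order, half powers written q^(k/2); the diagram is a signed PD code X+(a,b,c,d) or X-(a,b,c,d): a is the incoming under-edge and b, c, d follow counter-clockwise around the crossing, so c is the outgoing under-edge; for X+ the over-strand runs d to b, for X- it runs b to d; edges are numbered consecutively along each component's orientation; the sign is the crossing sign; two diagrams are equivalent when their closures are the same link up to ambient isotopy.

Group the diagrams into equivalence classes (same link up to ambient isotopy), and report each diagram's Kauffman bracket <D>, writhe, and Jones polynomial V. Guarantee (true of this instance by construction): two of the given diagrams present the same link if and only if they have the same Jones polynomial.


equivalence classes: {D1, D2, D3}
D1 (bracket A^-7 - A^-3 + A + A^9; 13 crossings at w = +5): V = -q^(3/2) - q^(7/2) + q^(9/2) - q^(11/2)
D2 (bracket A^-1 - A^3 + A^7 + A^15; 11 crossings at w = +7): V = -q^(3/2) - q^(7/2) + q^(9/2) - q^(11/2)
V(D3) = -q^(3/2) - q^(7/2) + q^(9/2) - q^(11/2)  (w +5, c 11, <D> = A^-7 - A^-3 + A + A^9)
observation: all 3 diagrams share one V(q), hence one class


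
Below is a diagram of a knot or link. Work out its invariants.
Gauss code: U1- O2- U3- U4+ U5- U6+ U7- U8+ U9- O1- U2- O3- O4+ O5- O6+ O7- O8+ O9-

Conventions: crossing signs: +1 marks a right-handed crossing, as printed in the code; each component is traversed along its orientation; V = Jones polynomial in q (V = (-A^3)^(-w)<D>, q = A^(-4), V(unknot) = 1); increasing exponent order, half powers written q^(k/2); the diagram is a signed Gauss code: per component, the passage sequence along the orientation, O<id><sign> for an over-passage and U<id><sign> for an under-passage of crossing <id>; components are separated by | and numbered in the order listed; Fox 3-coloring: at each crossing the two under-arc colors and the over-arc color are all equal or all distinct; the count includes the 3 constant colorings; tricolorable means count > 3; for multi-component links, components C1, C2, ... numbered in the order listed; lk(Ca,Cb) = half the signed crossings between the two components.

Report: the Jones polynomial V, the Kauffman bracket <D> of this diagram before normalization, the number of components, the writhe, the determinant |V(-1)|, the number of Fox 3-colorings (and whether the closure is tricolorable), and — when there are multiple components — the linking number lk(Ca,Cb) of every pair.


Jones polynomial: V(q) = -q^-4 + q^-3 + q^-1
<D> = -A^-5 - A^3 + A^7; writhe -3
components 1, writhe -3 (9 crossings)
3-colorings: 9 of 3^9, det 3 — tricolorable
note: w = -3 shifts under R1 moves; the (-A^3)^(3) factor cancels that in V


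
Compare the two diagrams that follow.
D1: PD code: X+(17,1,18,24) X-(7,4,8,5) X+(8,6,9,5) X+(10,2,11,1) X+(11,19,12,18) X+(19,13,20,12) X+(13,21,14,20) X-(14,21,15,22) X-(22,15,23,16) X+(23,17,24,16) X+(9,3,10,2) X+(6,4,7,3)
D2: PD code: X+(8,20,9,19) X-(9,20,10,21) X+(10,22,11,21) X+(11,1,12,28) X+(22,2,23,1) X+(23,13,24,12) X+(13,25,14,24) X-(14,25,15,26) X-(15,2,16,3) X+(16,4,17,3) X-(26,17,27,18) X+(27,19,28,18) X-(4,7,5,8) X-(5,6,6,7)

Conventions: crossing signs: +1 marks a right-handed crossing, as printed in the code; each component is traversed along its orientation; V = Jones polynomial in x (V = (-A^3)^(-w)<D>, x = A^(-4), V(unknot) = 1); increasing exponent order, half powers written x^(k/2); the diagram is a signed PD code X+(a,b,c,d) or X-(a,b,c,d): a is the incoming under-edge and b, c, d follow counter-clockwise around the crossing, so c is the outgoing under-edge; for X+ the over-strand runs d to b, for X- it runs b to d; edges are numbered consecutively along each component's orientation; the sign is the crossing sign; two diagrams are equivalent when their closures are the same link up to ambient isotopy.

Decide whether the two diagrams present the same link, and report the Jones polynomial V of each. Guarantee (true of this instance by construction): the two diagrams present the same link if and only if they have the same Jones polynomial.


equivalent: yes
V(D1) = x + x^3 - x^4  (w +6, c 12, <D> = -A^2 + A^6 + A^14)
D2 (bracket -A^-10 + A^-6 + A^2; 14 crossings at w = +2): V = x + x^3 - x^4
why: from 12 to 14 crossings by R-moves: one link, two diagrams


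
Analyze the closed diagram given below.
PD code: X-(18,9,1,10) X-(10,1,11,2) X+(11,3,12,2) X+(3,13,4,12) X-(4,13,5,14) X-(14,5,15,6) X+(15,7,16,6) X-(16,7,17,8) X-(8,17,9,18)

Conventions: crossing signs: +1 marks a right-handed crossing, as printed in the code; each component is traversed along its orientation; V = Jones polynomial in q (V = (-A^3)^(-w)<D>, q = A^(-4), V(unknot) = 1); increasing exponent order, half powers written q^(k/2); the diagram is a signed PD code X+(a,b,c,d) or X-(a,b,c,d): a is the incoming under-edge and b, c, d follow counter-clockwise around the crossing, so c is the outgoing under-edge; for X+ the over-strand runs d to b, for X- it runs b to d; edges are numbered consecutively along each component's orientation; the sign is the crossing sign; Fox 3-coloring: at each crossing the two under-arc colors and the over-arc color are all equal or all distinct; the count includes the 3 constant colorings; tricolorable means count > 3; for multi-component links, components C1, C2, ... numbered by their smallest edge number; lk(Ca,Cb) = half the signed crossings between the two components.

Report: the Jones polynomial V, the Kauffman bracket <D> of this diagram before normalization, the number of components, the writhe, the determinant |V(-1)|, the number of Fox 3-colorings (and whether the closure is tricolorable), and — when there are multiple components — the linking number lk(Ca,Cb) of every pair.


V(q) = -q^-4 + q^-3 + q^-1
bracket: -A^-5 - A^3 + A^7, w = -3
1 component, writhe -3, over 9 crossings
det 3, colorings 9 of 3^9 — tricolorable
observation: w = -3 (over 9 crossings) is diagram-only; (-A^3)^(3) removes it from V


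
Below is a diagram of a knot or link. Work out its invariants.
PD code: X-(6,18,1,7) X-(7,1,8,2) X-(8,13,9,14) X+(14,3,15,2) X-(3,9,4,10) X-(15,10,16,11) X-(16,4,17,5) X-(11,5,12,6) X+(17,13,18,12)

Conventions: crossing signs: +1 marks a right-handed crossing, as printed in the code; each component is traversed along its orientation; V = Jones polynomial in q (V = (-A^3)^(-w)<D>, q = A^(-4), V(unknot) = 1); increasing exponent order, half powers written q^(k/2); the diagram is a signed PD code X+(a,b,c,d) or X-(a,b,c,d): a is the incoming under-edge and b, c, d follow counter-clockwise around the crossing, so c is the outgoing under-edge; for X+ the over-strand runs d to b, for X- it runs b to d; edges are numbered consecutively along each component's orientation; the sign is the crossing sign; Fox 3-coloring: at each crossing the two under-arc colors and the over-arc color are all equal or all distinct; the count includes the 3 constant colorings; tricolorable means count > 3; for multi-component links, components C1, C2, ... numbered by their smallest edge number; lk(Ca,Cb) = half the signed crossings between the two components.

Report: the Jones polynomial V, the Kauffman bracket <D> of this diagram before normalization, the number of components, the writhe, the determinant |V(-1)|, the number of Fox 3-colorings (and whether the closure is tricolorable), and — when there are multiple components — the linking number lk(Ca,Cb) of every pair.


V = -q^(-15/2) + 2q^(-13/2) - 2q^(-11/2) + 2q^(-9/2) - 3q^(-7/2) + q^(-5/2) - q^(-3/2)
<D> = A^-9 - A^-5 + 3A^-1 - 2A^3 + 2A^7 - 2A^11 + A^15 (w = -5)
2 components over 9 crossings, w = -5
lk(C1,C2): -2
9 Fox colorings among 3^9, |V(-1)| = 12: tricolorable
why: the span of V is 6, within the link bound 9 + 2 - 1


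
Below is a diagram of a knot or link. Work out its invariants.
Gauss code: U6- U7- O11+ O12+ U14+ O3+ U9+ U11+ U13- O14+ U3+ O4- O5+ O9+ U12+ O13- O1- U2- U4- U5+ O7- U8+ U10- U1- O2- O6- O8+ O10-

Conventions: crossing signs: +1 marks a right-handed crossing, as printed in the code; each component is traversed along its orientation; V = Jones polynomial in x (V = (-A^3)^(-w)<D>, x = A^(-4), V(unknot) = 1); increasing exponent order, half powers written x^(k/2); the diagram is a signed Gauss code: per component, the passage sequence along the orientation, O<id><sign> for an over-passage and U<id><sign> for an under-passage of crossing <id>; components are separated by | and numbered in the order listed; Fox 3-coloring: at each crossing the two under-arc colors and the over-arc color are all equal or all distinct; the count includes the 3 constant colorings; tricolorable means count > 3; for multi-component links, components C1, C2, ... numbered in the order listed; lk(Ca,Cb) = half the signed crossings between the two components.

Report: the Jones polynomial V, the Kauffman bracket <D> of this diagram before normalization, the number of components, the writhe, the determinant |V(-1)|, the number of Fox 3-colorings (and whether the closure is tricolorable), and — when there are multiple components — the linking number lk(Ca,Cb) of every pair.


Jones polynomial: V(x) = -x^-3 + x^-2 - x^-1 + 3 - x + x^2 - x^3
<D> = -A^-12 + A^-8 - A^-4 + 3 - A^4 + A^8 - A^12; writhe 0
components 1, writhe 0 (14 crossings)
3-colorings: 27 of 3^14, det 9 — tricolorable
note: the span of V is 6, forcing >= 6 crossings in any diagram


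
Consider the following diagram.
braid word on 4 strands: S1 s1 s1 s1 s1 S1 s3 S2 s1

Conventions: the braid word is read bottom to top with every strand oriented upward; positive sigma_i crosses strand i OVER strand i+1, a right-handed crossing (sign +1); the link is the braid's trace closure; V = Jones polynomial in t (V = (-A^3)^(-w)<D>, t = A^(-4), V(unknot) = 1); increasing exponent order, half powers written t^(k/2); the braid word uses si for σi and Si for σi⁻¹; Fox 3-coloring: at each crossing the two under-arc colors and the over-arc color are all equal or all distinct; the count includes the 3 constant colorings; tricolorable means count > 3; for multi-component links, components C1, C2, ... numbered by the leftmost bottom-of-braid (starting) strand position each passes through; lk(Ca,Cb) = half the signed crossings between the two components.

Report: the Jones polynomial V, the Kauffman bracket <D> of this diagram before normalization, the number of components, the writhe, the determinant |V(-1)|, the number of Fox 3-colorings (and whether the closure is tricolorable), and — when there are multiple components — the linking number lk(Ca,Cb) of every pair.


V(t) = t + t^3 - t^4
bracket: A^-7 - A^-3 - A^5, w = +3
1 component, writhe +3, over 9 crossings
det 3, colorings 9 of 3^9 — tricolorable
observation: the span of V is 3, forcing >= 3 crossings in any diagram


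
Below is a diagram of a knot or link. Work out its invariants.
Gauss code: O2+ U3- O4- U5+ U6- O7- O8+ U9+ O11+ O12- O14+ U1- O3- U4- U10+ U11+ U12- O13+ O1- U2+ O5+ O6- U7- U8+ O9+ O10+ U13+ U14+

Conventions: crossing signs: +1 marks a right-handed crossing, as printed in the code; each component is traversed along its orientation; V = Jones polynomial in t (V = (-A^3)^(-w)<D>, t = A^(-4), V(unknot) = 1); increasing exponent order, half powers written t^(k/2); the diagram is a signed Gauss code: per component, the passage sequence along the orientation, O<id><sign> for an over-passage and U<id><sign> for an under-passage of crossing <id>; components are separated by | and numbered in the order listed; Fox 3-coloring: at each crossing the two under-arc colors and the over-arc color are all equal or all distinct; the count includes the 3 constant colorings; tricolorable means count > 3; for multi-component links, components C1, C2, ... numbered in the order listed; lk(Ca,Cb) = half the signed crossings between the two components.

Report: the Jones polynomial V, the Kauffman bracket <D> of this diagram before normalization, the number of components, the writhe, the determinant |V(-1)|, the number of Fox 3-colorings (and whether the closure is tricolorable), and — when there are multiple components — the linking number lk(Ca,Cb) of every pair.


Jones polynomial: V(t) = -t^-1 + 2 - t + 2t^2 - t^3 + t^4 - t^5
<D> = -A^-14 + A^-10 - A^-6 + 2A^-2 - A^2 + 2A^6 - A^10; writhe +2
components 1, writhe +2 (14 crossings)
3-colorings: 9 of 3^14, det 9 — tricolorable
note: det 9 = |V(-1)|; divisible by 3, so tricolorable
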